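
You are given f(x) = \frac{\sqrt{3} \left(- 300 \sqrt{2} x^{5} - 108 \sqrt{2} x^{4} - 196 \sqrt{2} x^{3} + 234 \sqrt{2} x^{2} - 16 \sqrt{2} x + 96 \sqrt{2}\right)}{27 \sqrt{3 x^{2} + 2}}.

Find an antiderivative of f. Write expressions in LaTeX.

Recognize the product-rule pattern: f = u'v + uv' with u = - \frac{4 \sqrt{2 x^{2} + \frac{4}{3}}}{3}, v = \frac{5 x^{4}}{3} + \frac{3 x^{3}}{4} + \frac{x^{2}}{3} - 4 x, so integration by parts undoes it.
Check: d/dx[- \frac{20 x^{4} \sqrt{2 x^{2} + \frac{4}{3}}}{9} - x^{3} \sqrt{2 x^{2} + \frac{4}{3}} - \frac{4 x^{2} \sqrt{2 x^{2} + \frac{4}{3}}}{9} + \frac{16 x \sqrt{2 x^{2} + \frac{4}{3}}}{3}] = \frac{\sqrt{3} \left(- 300 \sqrt{2} x^{5} - 108 \sqrt{2} x^{4} - 196 \sqrt{2} x^{3} + 234 \sqrt{2} x^{2} - 16 \sqrt{2} x + 96 \sqrt{2}\right)}{27 \sqrt{3 x^{2} + 2}} = f(x).

An antiderivative is F(x) = - \frac{20 x^{4} \sqrt{2 x^{2} + \frac{4}{3}}}{9} - x^{3} \sqrt{2 x^{2} + \frac{4}{3}} - \frac{4 x^{2} \sqrt{2 x^{2} + \frac{4}{3}}}{9} + \frac{16 x \sqrt{2 x^{2} + \frac{4}{3}}}{3}.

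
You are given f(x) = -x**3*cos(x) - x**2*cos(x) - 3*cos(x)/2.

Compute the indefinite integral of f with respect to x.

F(x) = -x**3*sin(x) - x**2*sin(x) - 3*x**2*cos(x) + 6*x*sin(x) - 2*x*cos(x) + sin(x)/2 + 6*cos(x) + C

Integrate term by term and add the pieces.
Check: d/dx[-x**3*sin(x) - x**2*sin(x) - 3*x**2*cos(x) + 6*x*sin(x) - 2*x*cos(x) + sin(x)/2 + 6*cos(x)] = -x**3*cos(x) - x**2*cos(x) - 3*cos(x)/2 = f(x).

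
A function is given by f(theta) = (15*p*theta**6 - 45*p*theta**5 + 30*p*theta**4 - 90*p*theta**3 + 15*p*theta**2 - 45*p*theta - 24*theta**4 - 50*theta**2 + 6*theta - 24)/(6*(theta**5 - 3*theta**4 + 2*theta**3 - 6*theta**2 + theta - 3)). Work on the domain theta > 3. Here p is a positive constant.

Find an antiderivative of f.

An antiderivative is F(theta) = (15*p*theta**4 + 15*p*theta**2 - 48*theta**2*log(theta - 3) - 48*log(theta - 3) + 2)/(12*theta**2 + 12).

A candidate is checked by its d/dtheta: the result must match f(theta).
Check: d/dtheta[(15*p*theta**4 + 15*p*theta**2 - 48*theta**2*log(theta - 3) - 48*log(theta - 3) + 2)/(12*theta**2 + 12)] = (15*p*theta**6 - 45*p*theta**5 + 30*p*theta**4 - 90*p*theta**3 + 15*p*theta**2 - 45*p*theta - 24*theta**4 - 50*theta**2 + 6*theta - 24)/(6*theta**5 - 18*theta**4 + 12*theta**3 - 36*theta**2 + 6*theta - 18), which equals f(theta).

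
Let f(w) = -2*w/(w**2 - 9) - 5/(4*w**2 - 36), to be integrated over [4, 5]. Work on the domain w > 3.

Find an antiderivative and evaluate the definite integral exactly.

Antiderivative: F(w) = (-29*log(w - 3) - 19*log(w + 3))/24; value = -19*log(8)/24 - 29*log(2)/24 + 19*log(7)/24

Factor the denominator (4*(w - 3)*(w + 3)) and decompose: f = -19/(24*(w + 3)) - 29/(24*(w - 3)); each piece integrates to a log, atan, or power term.
F(w) = (-29*log(w - 3) - 19*log(w + 3))/24 is an antiderivative of f.
Check: d/dw[(-29*log(w - 3) - 19*log(w + 3))/24] = (-8*w - 5)/(4*w**2 - 36), which equals f(w).
F(5) = -19*log(8)/24 - 29*log(2)/24; F(4) = -19*log(7)/24.
Integral = F(5) - F(4) = -19*log(8)/24 - 29*log(2)/24 + 19*log(7)/24.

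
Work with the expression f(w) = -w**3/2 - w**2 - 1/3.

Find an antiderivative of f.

Integrate term by term and add the pieces.
Check: d/dw[-w**4/8 - w**3/3 - w/3] = -w**3/2 - w**2 - 1/3 = f(w).

An antiderivative is F(w) = -w**4/8 - w**3/3 - w/3.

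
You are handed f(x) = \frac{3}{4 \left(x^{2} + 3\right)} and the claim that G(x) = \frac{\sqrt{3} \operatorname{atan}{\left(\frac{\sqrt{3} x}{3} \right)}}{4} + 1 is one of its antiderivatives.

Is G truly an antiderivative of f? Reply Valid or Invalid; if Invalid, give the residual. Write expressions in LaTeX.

d/dx[G] = \frac{3}{4 x^{2} + 12}
This equals f(x) exactly, so the claim holds.

Valid: G'(x) = f(x).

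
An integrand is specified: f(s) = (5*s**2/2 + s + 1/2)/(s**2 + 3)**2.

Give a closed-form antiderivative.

An antiderivative is F(s) = (-21*s + 8*sqrt(3)*(s**2 + 3)*atan(sqrt(3)*s/3) - 9)/(18*(s**2 + 3)).

Any candidate F(s) must reproduce f(s) exactly when differentiated.
Check: d/ds[(-21*s + 8*sqrt(3)*(s**2 + 3)*atan(sqrt(3)*s/3) - 9)/(18*(s**2 + 3))] = (5*s**2 + 2*s + 1)/(2*s**4 + 12*s**2 + 18), which equals f(s).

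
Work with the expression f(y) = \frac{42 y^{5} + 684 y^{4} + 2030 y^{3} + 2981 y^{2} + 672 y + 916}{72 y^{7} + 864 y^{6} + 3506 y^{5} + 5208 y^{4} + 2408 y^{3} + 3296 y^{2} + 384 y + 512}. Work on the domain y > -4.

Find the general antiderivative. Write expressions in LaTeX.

Check any antiderivative F(y) by computing F'(y) and comparing it with f(y).
Check: d/dy[\frac{2 \left(y + 4\right)^{2} \operatorname{atan}{\left(\frac{3 y}{2} \right)} + 2 \left(y + 4\right)^{2} \operatorname{atan}{\left(2 y \right)} - 5}{4 \left(y + 4\right)^{2}}] = \frac{42 y^{5} + 684 y^{4} + 2030 y^{3} + 2981 y^{2} + 672 y + 916}{72 y^{7} + 864 y^{6} + 3506 y^{5} + 5208 y^{4} + 2408 y^{3} + 3296 y^{2} + 384 y + 512} = f(y).

F(y) = \frac{2 \left(y + 4\right)^{2} \operatorname{atan}{\left(\frac{3 y}{2} \right)} + 2 \left(y + 4\right)^{2} \operatorname{atan}{\left(2 y \right)} - 5}{4 \left(y + 4\right)^{2}} + C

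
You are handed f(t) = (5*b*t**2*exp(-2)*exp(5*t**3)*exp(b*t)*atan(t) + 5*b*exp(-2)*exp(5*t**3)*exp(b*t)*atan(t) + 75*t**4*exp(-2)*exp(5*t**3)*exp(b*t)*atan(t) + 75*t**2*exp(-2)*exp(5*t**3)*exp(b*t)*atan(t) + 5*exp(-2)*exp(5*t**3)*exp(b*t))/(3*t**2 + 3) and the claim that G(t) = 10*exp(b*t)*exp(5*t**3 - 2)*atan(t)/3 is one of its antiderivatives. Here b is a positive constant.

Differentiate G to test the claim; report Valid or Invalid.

d/dt[G] = (10*b*t**2*exp(-2)*exp(5*t**3)*exp(b*t)*atan(t) + 10*b*exp(-2)*exp(5*t**3)*exp(b*t)*atan(t) + 150*t**4*exp(-2)*exp(5*t**3)*exp(b*t)*atan(t) + 150*t**2*exp(-2)*exp(5*t**3)*exp(b*t)*atan(t) + 10*exp(-2)*exp(5*t**3)*exp(b*t))/(3*t**2 + 3)
d/dt[G] - f(t) = (5*b*t**2*exp(5*t**3)*exp(b*t)*atan(t) + 5*b*exp(5*t**3)*exp(b*t)*atan(t) + 75*t**4*exp(5*t**3)*exp(b*t)*atan(t) + 75*t**2*exp(5*t**3)*exp(b*t)*atan(t) + 5*exp(5*t**3)*exp(b*t))/(3*t**2*exp(2) + 3*exp(2)) != 0.

Invalid: d/dt[G] - f = (5*b*t**2*exp(5*t**3)*exp(b*t)*atan(t) + 5*b*exp(5*t**3)*exp(b*t)*atan(t) + 75*t**4*exp(5*t**3)*exp(b*t)*atan(t) + 75*t**2*exp(5*t**3)*exp(b*t)*atan(t) + 5*exp(5*t**3)*exp(b*t))/(3*t**2*exp(2) + 3*exp(2)), which is not 0.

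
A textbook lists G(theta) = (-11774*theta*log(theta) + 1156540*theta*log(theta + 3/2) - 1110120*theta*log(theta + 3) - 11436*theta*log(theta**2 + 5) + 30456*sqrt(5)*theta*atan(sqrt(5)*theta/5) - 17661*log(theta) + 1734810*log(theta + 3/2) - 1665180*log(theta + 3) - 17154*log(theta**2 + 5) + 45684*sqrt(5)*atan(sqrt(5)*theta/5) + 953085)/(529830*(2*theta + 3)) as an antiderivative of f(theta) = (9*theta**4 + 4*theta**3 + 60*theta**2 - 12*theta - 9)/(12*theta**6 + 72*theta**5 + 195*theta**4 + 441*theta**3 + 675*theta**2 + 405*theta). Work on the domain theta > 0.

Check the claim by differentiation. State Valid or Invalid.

Invalid: d/dtheta[G] - f = 1/(90*theta), which is not 0.

d/dtheta[G] = (4*theta**5 + 294*theta**4 + 185*theta**3 + 1947*theta**2 - 135*theta - 135)/(360*theta**6 + 2160*theta**5 + 5850*theta**4 + 13230*theta**3 + 20250*theta**2 + 12150*theta)
d/dtheta[G] - f(theta) = 1/(90*theta) != 0.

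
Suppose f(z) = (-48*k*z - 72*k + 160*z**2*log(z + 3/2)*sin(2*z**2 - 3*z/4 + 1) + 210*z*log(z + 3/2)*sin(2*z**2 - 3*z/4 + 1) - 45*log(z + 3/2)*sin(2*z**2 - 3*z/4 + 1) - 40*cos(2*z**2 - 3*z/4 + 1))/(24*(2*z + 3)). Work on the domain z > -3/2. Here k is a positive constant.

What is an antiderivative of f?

An antiderivative is F(z) = -k*z - 5*log(z + 3/2)*cos(2*z**2 - 3*z/4 + 1)/6.

An antiderivative F(z) passes only if d/dz[F] lands on f(z) exactly.
Check: d/dz[-k*z - 5*log(z + 3/2)*cos(2*z**2 - 3*z/4 + 1)/6] = (-48*k*z - 72*k + 160*z**2*log(z + 3/2)*sin(2*z**2 - 3*z/4 + 1) + 210*z*log(z + 3/2)*sin(2*z**2 - 3*z/4 + 1) - 45*log(z + 3/2)*sin(2*z**2 - 3*z/4 + 1) - 40*cos(2*z**2 - 3*z/4 + 1))/(48*z + 72), which equals f(z).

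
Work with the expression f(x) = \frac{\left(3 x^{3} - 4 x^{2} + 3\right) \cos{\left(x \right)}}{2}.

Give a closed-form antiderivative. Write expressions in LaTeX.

An antiderivative is F(x) = \frac{3 x^{3} \sin{\left(x \right)}}{2} - 2 x^{2} \sin{\left(x \right)} + \frac{9 x^{2} \cos{\left(x \right)}}{2} - 9 x \sin{\left(x \right)} - 4 x \cos{\left(x \right)} + \frac{11 \sin{\left(x \right)}}{2} - 9 \cos{\left(x \right)}.

Check any antiderivative F(x) by computing F'(x) and comparing it with f(x).
Check: d/dx[\frac{3 x^{3} \sin{\left(x \right)}}{2} - 2 x^{2} \sin{\left(x \right)} + \frac{9 x^{2} \cos{\left(x \right)}}{2} - 9 x \sin{\left(x \right)} - 4 x \cos{\left(x \right)} + \frac{11 \sin{\left(x \right)}}{2} - 9 \cos{\left(x \right)}] = \frac{3 x^{3} \cos{\left(x \right)}}{2} - 2 x^{2} \cos{\left(x \right)} + \frac{3 \cos{\left(x \right)}}{2}, which equals f(x).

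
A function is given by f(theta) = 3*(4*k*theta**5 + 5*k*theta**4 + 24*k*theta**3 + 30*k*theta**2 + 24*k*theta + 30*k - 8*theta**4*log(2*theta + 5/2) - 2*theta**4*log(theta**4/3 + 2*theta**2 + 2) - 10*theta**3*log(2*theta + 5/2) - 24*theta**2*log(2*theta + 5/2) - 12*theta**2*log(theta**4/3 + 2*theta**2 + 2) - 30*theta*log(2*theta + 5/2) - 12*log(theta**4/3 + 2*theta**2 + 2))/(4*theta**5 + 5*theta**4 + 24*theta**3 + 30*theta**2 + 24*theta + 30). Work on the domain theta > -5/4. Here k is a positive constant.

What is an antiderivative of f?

An antiderivative is F(theta) = 3*(2*k*theta - log(2*theta + 5/2)*log(theta**4/3 + 2*theta**2 + 2))/2.

For F(theta) to be correct the identity F'(theta) - f(theta) = 0 must hold.
Check: d/dtheta[3*(2*k*theta - log(2*theta + 5/2)*log(theta**4/3 + 2*theta**2 + 2))/2] = (12*k*theta**5 + 15*k*theta**4 + 72*k*theta**3 + 90*k*theta**2 + 72*k*theta + 90*k - 24*theta**4*log(2*theta + 5/2) - 6*theta**4*log(theta**4/3 + 2*theta**2 + 2) - 30*theta**3*log(2*theta + 5/2) - 72*theta**2*log(2*theta + 5/2) - 36*theta**2*log(theta**4/3 + 2*theta**2 + 2) - 90*theta*log(2*theta + 5/2) - 36*log(theta**4/3 + 2*theta**2 + 2))/(4*theta**5 + 5*theta**4 + 24*theta**3 + 30*theta**2 + 24*theta + 30), which equals f(theta).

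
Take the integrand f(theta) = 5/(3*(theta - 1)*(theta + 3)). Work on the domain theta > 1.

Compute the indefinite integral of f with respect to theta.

The denominator factors as 3*(theta - 1)*(theta + 3); partial fractions split f into directly integrable pieces: -5/(12*(theta + 3)) + 5/(12*(theta - 1)).
Check: d/dtheta[5*log(theta - 1)/12 - 5*log(theta + 3)/12] = 5/(3*theta**2 + 6*theta - 9), which equals f(theta).

F(theta) = 5*log(theta - 1)/12 - 5*log(theta + 3)/12 + C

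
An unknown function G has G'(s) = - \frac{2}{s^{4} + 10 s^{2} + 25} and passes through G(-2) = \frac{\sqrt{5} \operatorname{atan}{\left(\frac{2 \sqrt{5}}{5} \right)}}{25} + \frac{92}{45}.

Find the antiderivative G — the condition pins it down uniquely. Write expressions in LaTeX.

G(s) = - \frac{\sqrt{5} s^{2} \operatorname{atan}{\left(\frac{\sqrt{5} s}{5} \right)} - 50 s^{2} + 5 s + 5 \sqrt{5} \operatorname{atan}{\left(\frac{\sqrt{5} s}{5} \right)} - 250}{25 \left(s^{2} + 5\right)}

A first test for any G(s): its s-derivative must equal the given G'(s).
A general antiderivative is - \frac{2 s}{10 s^{2} + 50} - \frac{\sqrt{5} \operatorname{atan}{\left(\frac{\sqrt{5} s}{5} \right)}}{25} + C.
The condition gives C = \frac{\sqrt{5} \operatorname{atan}{\left(\frac{2 \sqrt{5}}{5} \right)}}{25} + \frac{92}{45} - (\frac{2}{45} + \frac{\sqrt{5} \operatorname{atan}{\left(\frac{2 \sqrt{5}}{5} \right)}}{25}) = 2.
So G(s) = - \frac{\sqrt{5} s^{2} \operatorname{atan}{\left(\frac{\sqrt{5} s}{5} \right)} - 50 s^{2} + 5 s + 5 \sqrt{5} \operatorname{atan}{\left(\frac{\sqrt{5} s}{5} \right)} - 250}{25 \left(s^{2} + 5\right)}.
Check: d/ds[- \frac{\sqrt{5} s^{2} \operatorname{atan}{\left(\frac{\sqrt{5} s}{5} \right)} - 50 s^{2} + 5 s + 5 \sqrt{5} \operatorname{atan}{\left(\frac{\sqrt{5} s}{5} \right)} - 250}{25 \left(s^{2} + 5\right)}] = - \frac{2}{s^{4} + 10 s^{2} + 25} = G'(s).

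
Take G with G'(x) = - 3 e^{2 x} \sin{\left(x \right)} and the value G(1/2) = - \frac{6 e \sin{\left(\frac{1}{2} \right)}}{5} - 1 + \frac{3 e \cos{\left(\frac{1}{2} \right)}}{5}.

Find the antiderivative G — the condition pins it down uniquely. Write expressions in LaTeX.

G(x) = - \frac{6 e^{2 x} \sin{\left(x \right)}}{5} + \frac{3 e^{2 x} \cos{\left(x \right)}}{5} - 1

The proposed G(x) is checked by its d/dx: the result must match the given G'(x).
A general antiderivative is - \frac{6 e^{2 x} \sin{\left(x \right)}}{5} + \frac{3 e^{2 x} \cos{\left(x \right)}}{5} + C.
The condition gives C = - \frac{6 e \sin{\left(\frac{1}{2} \right)}}{5} - 1 + \frac{3 e \cos{\left(\frac{1}{2} \right)}}{5} - (- \frac{6 e \sin{\left(\frac{1}{2} \right)}}{5} + \frac{3 e \cos{\left(\frac{1}{2} \right)}}{5}) = -1.
So G(x) = - \frac{6 e^{2 x} \sin{\left(x \right)}}{5} + \frac{3 e^{2 x} \cos{\left(x \right)}}{5} - 1.
Check: d/dx[- \frac{6 e^{2 x} \sin{\left(x \right)}}{5} + \frac{3 e^{2 x} \cos{\left(x \right)}}{5} - 1] = - 3 e^{2 x} \sin{\left(x \right)} = G'(x).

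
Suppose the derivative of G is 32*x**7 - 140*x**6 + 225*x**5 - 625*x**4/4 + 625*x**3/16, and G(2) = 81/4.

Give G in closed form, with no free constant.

G'(x) matches the chain-rule pattern g'(h)*h' with inner function h(x) = -2*x**2 + 5*x/2; substituting u = h(x) collapses the integral.
A general antiderivative is (-2*x**2 + 5*x/2)**4/4 + C.
The condition gives C = 81/4 - (81/4) = 0.
So G(x) = 4*x**8 - 20*x**7 + 75*x**6/2 - 125*x**5/4 + 625*x**4/64.
Check: d/dx[4*x**8 - 20*x**7 + 75*x**6/2 - 125*x**5/4 + 625*x**4/64] = 32*x**7 - 140*x**6 + 225*x**5 - 625*x**4/4 + 625*x**3/16 = G'(x).

G(x) = 4*x**8 - 20*x**7 + 75*x**6/2 - 125*x**5/4 + 625*x**4/64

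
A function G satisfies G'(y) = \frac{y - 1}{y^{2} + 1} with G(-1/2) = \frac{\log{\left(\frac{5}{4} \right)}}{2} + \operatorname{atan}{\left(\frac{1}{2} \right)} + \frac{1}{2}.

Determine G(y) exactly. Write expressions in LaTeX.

G(y) = \frac{\log{\left(y^{2} + 1 \right)}}{2} - \operatorname{atan}{\left(y \right)} + \frac{1}{2}

A candidate passes only if d/dy[G] lands on the given G'(y) exactly.
A general antiderivative is \frac{\log{\left(y^{2} + 1 \right)}}{2} - \operatorname{atan}{\left(y \right)} + C.
The condition gives C = \frac{\log{\left(\frac{5}{4} \right)}}{2} + \operatorname{atan}{\left(\frac{1}{2} \right)} + \frac{1}{2} - (\frac{\log{\left(\frac{5}{4} \right)}}{2} + \operatorname{atan}{\left(\frac{1}{2} \right)}) = \frac{1}{2}.
So G(y) = \frac{\log{\left(y^{2} + 1 \right)}}{2} - \operatorname{atan}{\left(y \right)} + \frac{1}{2}.
Check: d/dy[\frac{\log{\left(y^{2} + 1 \right)}}{2} - \operatorname{atan}{\left(y \right)} + \frac{1}{2}] = \frac{y - 1}{y^{2} + 1} = G'(y).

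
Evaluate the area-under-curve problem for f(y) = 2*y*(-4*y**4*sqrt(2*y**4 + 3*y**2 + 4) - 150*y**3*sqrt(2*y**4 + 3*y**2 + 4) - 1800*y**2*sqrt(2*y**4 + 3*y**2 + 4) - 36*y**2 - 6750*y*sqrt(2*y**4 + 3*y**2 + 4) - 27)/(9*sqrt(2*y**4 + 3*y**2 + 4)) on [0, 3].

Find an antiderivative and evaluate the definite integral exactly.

An antiderivative F(y) passes only if d/dy[F] lands on f(y) exactly.
F(y) = -4*y**6/27 - 20*y**5/3 - 100*y**4 - 500*y**3 - 2*sqrt(2*y**4 + 3*y**2 + 4) is an antiderivative of f.
Check: d/dy[-4*y**6/27 - 20*y**5/3 - 100*y**4 - 500*y**3 - 2*sqrt(2*y**4 + 3*y**2 + 4)] = (-8*y**5*sqrt(2*y**4 + 3*y**2 + 4) - 300*y**4*sqrt(2*y**4 + 3*y**2 + 4) - 3600*y**3*sqrt(2*y**4 + 3*y**2 + 4) - 72*y**3 - 13500*y**2*sqrt(2*y**4 + 3*y**2 + 4) - 54*y)/(9*sqrt(2*y**4 + 3*y**2 + 4)), which equals f(y).
F(3) = -23328 - 2*sqrt(193); F(0) = -4.
Integral = F(3) - F(0) = -23324 - 2*sqrt(193).

Antiderivative: F(y) = -4*y**6/27 - 20*y**5/3 - 100*y**4 - 500*y**3 - 2*sqrt(2*y**4 + 3*y**2 + 4); value = -23324 - 2*sqrt(193)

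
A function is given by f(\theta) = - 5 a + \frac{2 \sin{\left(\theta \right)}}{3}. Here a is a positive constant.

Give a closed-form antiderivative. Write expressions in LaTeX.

Check any antiderivative F(\theta) by computing F'(\theta) and comparing it with f(\theta).
Check: d/d\theta[- \frac{15 a \theta + 2 \cos{\left(\theta \right)}}{3}] = - 5 a + \frac{2 \sin{\left(\theta \right)}}{3} = f(\theta).

An antiderivative is F(\theta) = - \frac{15 a \theta + 2 \cos{\left(\theta \right)}}{3}.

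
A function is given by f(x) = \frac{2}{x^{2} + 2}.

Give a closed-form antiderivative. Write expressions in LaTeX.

An antiderivative is F(x) = \sqrt{2} \operatorname{atan}{\left(\frac{\sqrt{2} x}{2} \right)}.

Differentiate the proposed F(x) back; it has to land on f(x) exactly.
Check: d/dx[\sqrt{2} \operatorname{atan}{\left(\frac{\sqrt{2} x}{2} \right)}] = \frac{2}{x^{2} + 2} = f(x).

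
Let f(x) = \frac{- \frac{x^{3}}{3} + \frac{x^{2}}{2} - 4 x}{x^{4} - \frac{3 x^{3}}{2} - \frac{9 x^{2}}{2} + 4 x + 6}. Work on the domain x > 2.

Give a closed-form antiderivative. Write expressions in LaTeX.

An antiderivative is F(x) = \frac{- 80 x \log{\left(x - 2 \right)} + 1421 x \log{\left(x + 1 \right)} - 1782 x \log{\left(x + \frac{3}{2} \right)} + 160 \log{\left(x - 2 \right)} - 2842 \log{\left(x + 1 \right)} + 3564 \log{\left(x + \frac{3}{2} \right)} + 1092}{1323 \left(x - 2\right)}.

Factor the denominator (3 \left(x - 2\right)^{2} \left(x + 1\right) \left(2 x + 3\right)) and decompose: f = - \frac{132}{49 \left(2 x + 3\right)} + \frac{29}{27 \left(x + 1\right)} - \frac{80}{1323 \left(x - 2\right)} - \frac{52}{63 \left(x - 2\right)^{2}}; each piece integrates to a log, atan, or power term.
Check: d/dx[\frac{- 80 x \log{\left(x - 2 \right)} + 1421 x \log{\left(x + 1 \right)} - 1782 x \log{\left(x + \frac{3}{2} \right)} + 160 \log{\left(x - 2 \right)} - 2842 \log{\left(x + 1 \right)} + 3564 \log{\left(x + \frac{3}{2} \right)} + 1092}{1323 \left(x - 2\right)}] = \frac{- 2 x^{3} + 3 x^{2} - 24 x}{6 x^{4} - 9 x^{3} - 27 x^{2} + 24 x + 36}, which equals f(x).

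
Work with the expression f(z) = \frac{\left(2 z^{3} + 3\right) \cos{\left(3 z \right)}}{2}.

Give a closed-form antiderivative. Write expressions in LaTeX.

An antiderivative is F(z) = \frac{z^{3} \sin{\left(3 z \right)}}{3} + \frac{z^{2} \cos{\left(3 z \right)}}{3} - \frac{2 z \sin{\left(3 z \right)}}{9} + \frac{\sin{\left(3 z \right)}}{2} - \frac{2 \cos{\left(3 z \right)}}{27}.

Any candidate F(z) must reproduce f(z) exactly when differentiated.
Check: d/dz[\frac{z^{3} \sin{\left(3 z \right)}}{3} + \frac{z^{2} \cos{\left(3 z \right)}}{3} - \frac{2 z \sin{\left(3 z \right)}}{9} + \frac{\sin{\left(3 z \right)}}{2} - \frac{2 \cos{\left(3 z \right)}}{27}] = z^{3} \cos{\left(3 z \right)} + \frac{3 \cos{\left(3 z \right)}}{2}, which equals f(z).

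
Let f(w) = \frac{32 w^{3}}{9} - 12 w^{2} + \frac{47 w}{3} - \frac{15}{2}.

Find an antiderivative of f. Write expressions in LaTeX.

f matches the chain-rule pattern g'(h)*h' with inner function h(w) = - \frac{2 w^{2}}{3} + \frac{3 w}{2} - \frac{5}{4}; substituting u = h(w) collapses the integral.
Check: d/dw[\frac{\left(8 w^{2} - 18 w + 15\right)^{2}}{72}] = \frac{32 w^{3}}{9} - 12 w^{2} + \frac{47 w}{3} - \frac{15}{2} = f(w).

An antiderivative is F(w) = \frac{\left(8 w^{2} - 18 w + 15\right)^{2}}{72}.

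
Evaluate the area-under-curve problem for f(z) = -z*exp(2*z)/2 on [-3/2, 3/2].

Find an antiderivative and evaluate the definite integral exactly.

Antiderivative: F(z) = (1 - 2*z)*exp(2*z)/8; value = -exp(3)/4 - exp(-3)/2

f has the shape u'v + uv' for u = 1/8 - z/4 and v = exp(2*z) — it is the derivative of the product u*v.
F(z) = (1 - 2*z)*exp(2*z)/8 is an antiderivative of f.
Check: d/dz[(1 - 2*z)*exp(2*z)/8] = -z*exp(2*z)/2 = f(z).
F(3/2) = -exp(3)/4; F(-3/2) = exp(-3)/2.
Integral = F(3/2) - F(-3/2) = -exp(3)/4 - exp(-3)/2.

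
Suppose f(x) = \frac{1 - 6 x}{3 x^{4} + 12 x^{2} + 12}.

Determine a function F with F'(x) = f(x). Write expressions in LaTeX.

An antiderivative is F(x) = \frac{\sqrt{2} x^{2} \operatorname{atan}{\left(\frac{\sqrt{2} x}{2} \right)} + 2 x + 2 \sqrt{2} \operatorname{atan}{\left(\frac{\sqrt{2} x}{2} \right)} + 24}{24 \left(x^{2} + 2\right)}.

Any candidate F(x) must reproduce f(x) exactly when differentiated.
Check: d/dx[\frac{\sqrt{2} x^{2} \operatorname{atan}{\left(\frac{\sqrt{2} x}{2} \right)} + 2 x + 2 \sqrt{2} \operatorname{atan}{\left(\frac{\sqrt{2} x}{2} \right)} + 24}{24 \left(x^{2} + 2\right)}] = \frac{1 - 6 x}{3 x^{4} + 12 x^{2} + 12} = f(x).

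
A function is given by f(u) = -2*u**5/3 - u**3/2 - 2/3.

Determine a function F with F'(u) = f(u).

An antiderivative is F(u) = -u**6/9 - u**4/8 - 2*u/3.

Integrate term by term and add the pieces.
Check: d/du[-u**6/9 - u**4/8 - 2*u/3] = -2*u**5/3 - u**3/2 - 2/3 = f(u).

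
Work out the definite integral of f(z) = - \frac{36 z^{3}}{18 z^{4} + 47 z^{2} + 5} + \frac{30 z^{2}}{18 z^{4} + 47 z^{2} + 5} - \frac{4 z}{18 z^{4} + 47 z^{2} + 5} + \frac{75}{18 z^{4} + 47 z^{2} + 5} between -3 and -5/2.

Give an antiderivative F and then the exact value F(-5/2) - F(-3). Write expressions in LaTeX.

Antiderivative: F(z) = - \log{\left(2 z^{2} + 5 \right)} + 5 \operatorname{atan}{\left(3 z \right)}; value = - 5 \operatorname{atan}{\left(\frac{15}{2} \right)} - \log{\left(\frac{35}{2} \right)} + \log{\left(23 \right)} + 5 \operatorname{atan}{\left(9 \right)}

The integrand splits into summands that can be handled one at a time.
F(z) = - \log{\left(2 z^{2} + 5 \right)} + 5 \operatorname{atan}{\left(3 z \right)} is an antiderivative of f.
Check: d/dz[- \log{\left(2 z^{2} + 5 \right)} + 5 \operatorname{atan}{\left(3 z \right)}] = \frac{- 36 z^{3} + 30 z^{2} - 4 z + 75}{18 z^{4} + 47 z^{2} + 5}, which equals f(z).
F(-5/2) = - 5 \operatorname{atan}{\left(\frac{15}{2} \right)} - \log{\left(\frac{35}{2} \right)}; F(-3) = - 5 \operatorname{atan}{\left(9 \right)} - \log{\left(23 \right)}.
Integral = F(-5/2) - F(-3) = - 5 \operatorname{atan}{\left(\frac{15}{2} \right)} - \log{\left(\frac{35}{2} \right)} + \log{\left(23 \right)} + 5 \operatorname{atan}{\left(9 \right)}.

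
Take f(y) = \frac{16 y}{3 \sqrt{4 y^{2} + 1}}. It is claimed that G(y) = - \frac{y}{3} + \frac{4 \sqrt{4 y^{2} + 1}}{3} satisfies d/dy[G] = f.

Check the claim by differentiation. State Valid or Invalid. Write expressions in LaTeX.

Invalid: d/dy[G] - f = - \frac{1}{3}, which is not 0.

d/dy[G] = \frac{16 y - \sqrt{4 y^{2} + 1}}{3 \sqrt{4 y^{2} + 1}}
d/dy[G] - f(y) = - \frac{1}{3} != 0.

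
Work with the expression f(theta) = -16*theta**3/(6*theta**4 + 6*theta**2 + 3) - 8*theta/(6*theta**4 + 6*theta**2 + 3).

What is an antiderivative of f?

An antiderivative is F(theta) = -2*log(2*theta**4 + 2*theta**2 + 1)/3.

f matches the chain-rule pattern g'(h)*h' with inner function h(theta) = 2*theta**4 + 2*theta**2 + 1; substituting u = h(theta) collapses the integral.
Check: d/dtheta[-2*log(2*theta**4 + 2*theta**2 + 1)/3] = (-16*theta**3 - 8*theta)/(6*theta**4 + 6*theta**2 + 3), which equals f(theta).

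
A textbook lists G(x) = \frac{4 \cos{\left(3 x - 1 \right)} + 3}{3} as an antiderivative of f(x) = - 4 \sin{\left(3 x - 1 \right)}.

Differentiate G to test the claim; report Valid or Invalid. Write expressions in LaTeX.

Valid - the claim checks out under differentiation.

d/dx[G] = - 4 \sin{\left(3 x - 1 \right)}
This equals f(x) exactly, so the claim holds.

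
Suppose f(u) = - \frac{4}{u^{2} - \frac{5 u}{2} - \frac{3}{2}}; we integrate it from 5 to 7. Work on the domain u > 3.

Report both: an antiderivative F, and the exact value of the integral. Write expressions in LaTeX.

Factor the denominator (\left(u - 3\right) \left(2 u + 1\right)) and decompose: f = \frac{16}{7 \left(2 u + 1\right)} - \frac{8}{7 \left(u - 3\right)}; each piece integrates to a log, atan, or power term.
F(u) = \frac{8 \left(- \log{\left(u - 3 \right)} + \log{\left(u + \frac{1}{2} \right)}\right)}{7} is an antiderivative of f.
Check: d/du[\frac{8 \left(- \log{\left(u - 3 \right)} + \log{\left(u + \frac{1}{2} \right)}\right)}{7}] = - \frac{8}{2 u^{2} - 5 u - 3}, which equals f(u).
F(7) = - \frac{8 \log{\left(4 \right)}}{7} + \frac{8 \log{\left(\frac{15}{2} \right)}}{7}; F(5) = - \frac{8 \log{\left(2 \right)}}{7} + \frac{8 \log{\left(\frac{11}{2} \right)}}{7}.
Integral = F(7) - F(5) = - \frac{8 \log{\left(\frac{11}{2} \right)}}{7} - \frac{8 \log{\left(4 \right)}}{7} + \frac{8 \log{\left(2 \right)}}{7} + \frac{8 \log{\left(\frac{15}{2} \right)}}{7}.

Antiderivative: F(u) = \frac{8 \left(- \log{\left(u - 3 \right)} + \log{\left(u + \frac{1}{2} \right)}\right)}{7}; value = - \frac{8 \log{\left(\frac{11}{2} \right)}}{7} - \frac{8 \log{\left(4 \right)}}{7} + \frac{8 \log{\left(2 \right)}}{7} + \frac{8 \log{\left(\frac{15}{2} \right)}}{7}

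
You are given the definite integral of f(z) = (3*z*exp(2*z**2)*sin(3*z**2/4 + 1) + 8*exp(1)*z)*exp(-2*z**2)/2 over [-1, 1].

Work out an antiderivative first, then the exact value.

Antiderivative: F(z) = -cos(3*z**2/4 + 1) - exp(1)*exp(-2*z**2); value = 0

Since d/dz undoes antidifferentiation here, F'(z) = f(z) is required of F(z).
F(z) = -cos(3*z**2/4 + 1) - exp(1)*exp(-2*z**2) is an antiderivative of f.
Check: d/dz[-cos(3*z**2/4 + 1) - exp(1)*exp(-2*z**2)] = (3*z*exp(2*z**2)*sin(3*z**2/4 + 1) + 8*exp(1)*z)*exp(-2*z**2)/2 = f(z).
F(1) = -exp(-1) - cos(7/4); F(-1) = -exp(-1) - cos(7/4).
Integral = F(1) - F(-1) = 0.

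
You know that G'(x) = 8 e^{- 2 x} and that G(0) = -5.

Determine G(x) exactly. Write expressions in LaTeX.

G(x) = -1 - 4 e^{- 2 x}

A candidate passes only if d/dx[G] lands on the given G'(x) exactly.
A general antiderivative is - 4 e^{- 2 x} + C.
The condition gives C = -5 - (-4) = -1.
So G(x) = -1 - 4 e^{- 2 x}.
Check: d/dx[-1 - 4 e^{- 2 x}] = 8 e^{- 2 x} = G'(x).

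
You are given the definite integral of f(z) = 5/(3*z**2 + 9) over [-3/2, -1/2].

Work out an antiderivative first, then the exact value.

Antiderivative: F(z) = 5*sqrt(3)*atan(sqrt(3)*z/3)/9; value = -5*sqrt(3)*atan(sqrt(3)/6)/9 + 5*sqrt(3)*atan(sqrt(3)/2)/9

An antiderivative F(z) passes only if d/dz[F] lands on f(z) exactly.
F(z) = 5*sqrt(3)*atan(sqrt(3)*z/3)/9 is an antiderivative of f.
Check: d/dz[5*sqrt(3)*atan(sqrt(3)*z/3)/9] = 5/(3*z**2 + 9) = f(z).
F(-1/2) = -5*sqrt(3)*atan(sqrt(3)/6)/9; F(-3/2) = -5*sqrt(3)*atan(sqrt(3)/2)/9.
Integral = F(-1/2) - F(-3/2) = -5*sqrt(3)*atan(sqrt(3)/6)/9 + 5*sqrt(3)*atan(sqrt(3)/2)/9.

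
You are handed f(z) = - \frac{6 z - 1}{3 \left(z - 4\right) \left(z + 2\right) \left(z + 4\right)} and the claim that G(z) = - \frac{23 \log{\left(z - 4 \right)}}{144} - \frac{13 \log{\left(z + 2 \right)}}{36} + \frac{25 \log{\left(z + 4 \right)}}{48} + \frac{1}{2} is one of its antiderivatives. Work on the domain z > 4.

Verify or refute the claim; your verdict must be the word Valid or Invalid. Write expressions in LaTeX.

Valid - the claim checks out under differentiation.

d/dz[G] = \frac{1 - 6 z}{3 z^{3} + 6 z^{2} - 48 z - 96}
This equals f(z) exactly, so the claim holds.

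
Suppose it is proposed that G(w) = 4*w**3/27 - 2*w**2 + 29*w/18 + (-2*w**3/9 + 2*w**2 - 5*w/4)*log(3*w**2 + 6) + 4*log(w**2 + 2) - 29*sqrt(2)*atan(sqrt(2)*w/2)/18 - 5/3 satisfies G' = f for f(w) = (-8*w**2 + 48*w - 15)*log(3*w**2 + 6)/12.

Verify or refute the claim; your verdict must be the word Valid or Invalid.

d/dw[G] = -2*w**2*log(w**2 + 2)/3 - 2*w**2*log(3)/3 + 4*w*log(w**2 + 2) + 4*w*log(3) - 5*log(w**2 + 2)/4 - 5*log(3)/4
This equals f(w) exactly, so the claim holds.

Valid: G'(w) = f(w).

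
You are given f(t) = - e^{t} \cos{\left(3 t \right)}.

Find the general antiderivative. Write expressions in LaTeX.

An antiderivative F(t) passes only if d/dt[F] lands on f(t) exactly.
Check: d/dt[- \frac{3 e^{t} \sin{\left(3 t \right)}}{10} - \frac{e^{t} \cos{\left(3 t \right)}}{10}] = - e^{t} \cos{\left(3 t \right)} = f(t).

F(t) = - \frac{3 e^{t} \sin{\left(3 t \right)}}{10} - \frac{e^{t} \cos{\left(3 t \right)}}{10} + C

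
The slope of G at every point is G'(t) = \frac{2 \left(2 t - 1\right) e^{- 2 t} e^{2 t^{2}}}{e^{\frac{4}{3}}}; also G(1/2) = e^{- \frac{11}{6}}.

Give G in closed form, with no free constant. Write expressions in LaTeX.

G(t) = \frac{e^{- 2 t} e^{2 t^{2}}}{e^{\frac{4}{3}}}

G'(t) matches the chain-rule pattern g'(h)*h' with inner function h(t) = 2 t^{2} - 2 t - \frac{4}{3}; substituting u = h(t) collapses the integral.
A general antiderivative is e^{2 t^{2} - 2 t - \frac{4}{3}} + C.
The condition gives C = e^{- \frac{11}{6}} - (e^{- \frac{11}{6}}) = 0.
So G(t) = \frac{e^{- 2 t} e^{2 t^{2}}}{e^{\frac{4}{3}}}.
Check: d/dt[\frac{e^{- 2 t} e^{2 t^{2}}}{e^{\frac{4}{3}}}] = \frac{\left(4 t e^{2 t^{2}} - 2 e^{2 t^{2}}\right) e^{- 2 t}}{e^{\frac{4}{3}}}, which equals G'(t).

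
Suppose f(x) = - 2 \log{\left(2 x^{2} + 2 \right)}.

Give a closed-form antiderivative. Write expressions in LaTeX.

Any candidate F(x) must reproduce f(x) exactly when differentiated.
Check: d/dx[- 2 x \log{\left(2 x^{2} + 2 \right)} + 4 x - 4 \operatorname{atan}{\left(x \right)}] = - 2 \log{\left(x^{2} + 1 \right)} - 2 \log{\left(2 \right)}, which equals f(x).

An antiderivative is F(x) = - 2 x \log{\left(2 x^{2} + 2 \right)} + 4 x - 4 \operatorname{atan}{\left(x \right)}.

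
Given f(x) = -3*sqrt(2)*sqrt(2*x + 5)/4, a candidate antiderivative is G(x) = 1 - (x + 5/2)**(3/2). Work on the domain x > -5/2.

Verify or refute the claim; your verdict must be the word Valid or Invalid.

d/dx[G] = -3*sqrt(2)*sqrt(2*x + 5)/4
This equals f(x) exactly, so the claim holds.

Valid - differentiating G returns exactly f.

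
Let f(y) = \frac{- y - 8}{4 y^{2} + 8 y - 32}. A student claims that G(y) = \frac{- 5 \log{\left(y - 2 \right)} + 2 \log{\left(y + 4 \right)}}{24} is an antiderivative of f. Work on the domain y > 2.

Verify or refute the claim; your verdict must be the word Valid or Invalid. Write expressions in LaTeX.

d/dy[G] = \frac{- y - 8}{8 y^{2} + 16 y - 64}
d/dy[G] - f(y) = \frac{y + 8}{8 y^{2} + 16 y - 64} != 0.

Invalid: d/dy[G] - f = \frac{y + 8}{8 y^{2} + 16 y - 64}, which is not 0.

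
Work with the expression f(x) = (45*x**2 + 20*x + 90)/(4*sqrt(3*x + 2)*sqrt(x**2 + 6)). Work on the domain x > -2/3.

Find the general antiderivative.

Recognize the product-rule pattern: f = u'v + uv' with u = 5*sqrt(3*x + 2)/2, v = sqrt(x**2 + 6), so integration by parts undoes it.
Check: d/dx[5*sqrt(3*x + 2)*sqrt(x**2 + 6)/2] = (45*x**2 + 20*x + 90)/(4*sqrt(3*x + 2)*sqrt(x**2 + 6)) = f(x).

F(x) = 5*sqrt(3*x + 2)*sqrt(x**2 + 6)/2 + C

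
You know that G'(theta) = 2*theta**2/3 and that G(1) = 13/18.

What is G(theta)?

A first test for any G(theta): its theta-derivative must equal the given G'(theta).
A general antiderivative is 2*theta**3/9 + C.
The condition gives C = 13/18 - (2/9) = 1/2.
So G(theta) = (4*theta**3 + 9)/18.
Check: d/dtheta[(4*theta**3 + 9)/18] = 2*theta**2/3 = G'(theta).

G(theta) = (4*theta**3 + 9)/18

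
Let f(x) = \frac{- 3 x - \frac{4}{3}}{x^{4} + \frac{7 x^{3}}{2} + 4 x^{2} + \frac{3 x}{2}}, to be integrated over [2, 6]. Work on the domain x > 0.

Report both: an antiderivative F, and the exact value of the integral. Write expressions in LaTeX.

Factor the denominator (3 x \left(x + 1\right)^{2} \left(2 x + 3\right)) and decompose: f = - \frac{152}{9 \left(2 x + 3\right)} + \frac{28}{3 \left(x + 1\right)} - \frac{10}{3 \left(x + 1\right)^{2}} - \frac{8}{9 x}; each piece integrates to a log, atan, or power term.
F(x) = \frac{- 8 x \log{\left(x \right)} + 84 x \log{\left(x + 1 \right)} - 76 x \log{\left(x + \frac{3}{2} \right)} - 8 \log{\left(x \right)} + 84 \log{\left(x + 1 \right)} - 76 \log{\left(x + \frac{3}{2} \right)} + 30}{9 x + 9} is an antiderivative of f.
Check: d/dx[\frac{- 8 x \log{\left(x \right)} + 84 x \log{\left(x + 1 \right)} - 76 x \log{\left(x + \frac{3}{2} \right)} - 8 \log{\left(x \right)} + 84 \log{\left(x + 1 \right)} - 76 \log{\left(x + \frac{3}{2} \right)} + 30}{9 x + 9}] = \frac{- 18 x - 8}{6 x^{4} + 21 x^{3} + 24 x^{2} + 9 x}, which equals f(x).
F(6) = - \frac{76 \log{\left(\frac{15}{2} \right)}}{9} - \frac{8 \log{\left(6 \right)}}{9} + \frac{10}{21} + \frac{28 \log{\left(7 \right)}}{3}; F(2) = - \frac{76 \log{\left(\frac{7}{2} \right)}}{9} - \frac{8 \log{\left(2 \right)}}{9} + \frac{10}{9} + \frac{28 \log{\left(3 \right)}}{3}.
Integral = F(6) - F(2) = - \frac{76 \log{\left(\frac{15}{2} \right)}}{9} - \frac{28 \log{\left(3 \right)}}{3} - \frac{8 \log{\left(6 \right)}}{9} - \frac{40}{63} + \frac{8 \log{\left(2 \right)}}{9} + \frac{76 \log{\left(\frac{7}{2} \right)}}{9} + \frac{28 \log{\left(7 \right)}}{3}.

Antiderivative: F(x) = \frac{- 8 x \log{\left(x \right)} + 84 x \log{\left(x + 1 \right)} - 76 x \log{\left(x + \frac{3}{2} \right)} - 8 \log{\left(x \right)} + 84 \log{\left(x + 1 \right)} - 76 \log{\left(x + \frac{3}{2} \right)} + 30}{9 x + 9}; value = - \frac{76 \log{\left(\frac{15}{2} \right)}}{9} - \frac{28 \log{\left(3 \right)}}{3} - \frac{8 \log{\left(6 \right)}}{9} - \frac{40}{63} + \frac{8 \log{\left(2 \right)}}{9} + \frac{76 \log{\left(\frac{7}{2} \right)}}{9} + \frac{28 \log{\left(7 \right)}}{3}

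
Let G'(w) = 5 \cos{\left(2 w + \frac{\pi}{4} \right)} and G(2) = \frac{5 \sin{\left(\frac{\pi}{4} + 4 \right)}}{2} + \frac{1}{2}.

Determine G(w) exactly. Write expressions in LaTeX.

G(w) = \frac{5 \sin{\left(2 w + \frac{\pi}{4} \right)}}{2} + \frac{1}{2}

A candidate passes only if d/dw[G] lands on the given G'(w) exactly.
A general antiderivative is \frac{5 \sin{\left(2 w + \frac{\pi}{4} \right)}}{2} + C.
The condition gives C = \frac{5 \sin{\left(\frac{\pi}{4} + 4 \right)}}{2} + \frac{1}{2} - (\frac{5 \sin{\left(\frac{\pi}{4} + 4 \right)}}{2}) = \frac{1}{2}.
So G(w) = \frac{5 \sin{\left(2 w + \frac{\pi}{4} \right)}}{2} + \frac{1}{2}.
Check: d/dw[\frac{5 \sin{\left(2 w + \frac{\pi}{4} \right)}}{2} + \frac{1}{2}] = 5 \cos{\left(2 w + \frac{\pi}{4} \right)} = G'(w).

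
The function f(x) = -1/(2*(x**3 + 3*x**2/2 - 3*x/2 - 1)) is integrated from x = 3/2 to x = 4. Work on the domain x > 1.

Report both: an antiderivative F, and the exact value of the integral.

Factor the denominator ((x - 1)*(x + 2)*(2*x + 1)) and decompose: f = 4/(9*(2*x + 1)) - 1/(9*(x + 2)) - 1/(9*(x - 1)); each piece integrates to a log, atan, or power term.
F(x) = (2*log(2*x + 1) - log(x**2 + x - 2))/9 is an antiderivative of f.
Check: d/dx[(2*log(2*x + 1) - log(x**2 + x - 2))/9] = -1/(2*x**3 + 3*x**2 - 3*x - 2), which equals f(x).
F(4) = -log(18)/9 + 2*log(9)/9; F(3/2) = -log(7/4)/9 + 2*log(4)/9.
Integral = F(4) - F(3/2) = -log(18)/9 - 2*log(4)/9 + log(7/4)/9 + 2*log(9)/9.

Antiderivative: F(x) = (2*log(2*x + 1) - log(x**2 + x - 2))/9; value = -log(18)/9 - 2*log(4)/9 + log(7/4)/9 + 2*log(9)/9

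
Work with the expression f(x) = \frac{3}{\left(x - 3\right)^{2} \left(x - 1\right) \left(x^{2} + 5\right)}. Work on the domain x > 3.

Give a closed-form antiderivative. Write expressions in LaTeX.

Factor the denominator (\left(x - 3\right)^{2} \left(x - 1\right) \left(x^{2} + 5\right)) and decompose: f = - \frac{5 x - 13}{196 \left(x^{2} + 5\right)} + \frac{1}{8 \left(x - 1\right)} - \frac{39}{392 \left(x - 3\right)} + \frac{3}{28 \left(x - 3\right)^{2}}; each piece integrates to a log, atan, or power term.
Check: d/dx[\frac{- 195 \left(x - 3\right) \log{\left(x - 3 \right)} + 245 \left(x - 3\right) \log{\left(x - 1 \right)} - 25 \left(x - 3\right) \log{\left(x^{2} + 5 \right)} + 26 \sqrt{5} \left(x - 3\right) \operatorname{atan}{\left(\frac{\sqrt{5} x}{5} \right)} - 210}{1960 \left(x - 3\right)}] = \frac{3}{x^{5} - 7 x^{4} + 20 x^{3} - 44 x^{2} + 75 x - 45}, which equals f(x).

An antiderivative is F(x) = \frac{- 195 \left(x - 3\right) \log{\left(x - 3 \right)} + 245 \left(x - 3\right) \log{\left(x - 1 \right)} - 25 \left(x - 3\right) \log{\left(x^{2} + 5 \right)} + 26 \sqrt{5} \left(x - 3\right) \operatorname{atan}{\left(\frac{\sqrt{5} x}{5} \right)} - 210}{1960 \left(x - 3\right)}.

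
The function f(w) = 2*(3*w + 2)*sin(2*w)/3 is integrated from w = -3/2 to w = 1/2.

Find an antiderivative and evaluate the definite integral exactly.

Any candidate F(w) must reproduce f(w) exactly when differentiated.
F(w) = -w*cos(2*w) + sin(2*w)/2 - 2*cos(2*w)/3 is an antiderivative of f.
Check: d/dw[-w*cos(2*w) + sin(2*w)/2 - 2*cos(2*w)/3] = 2*w*sin(2*w) + 4*sin(2*w)/3, which equals f(w).
F(1/2) = -7*cos(1)/6 + sin(1)/2; F(-3/2) = 5*cos(3)/6 - sin(3)/2.
Integral = F(1/2) - F(-3/2) = -7*cos(1)/6 + sin(3)/2 + sin(1)/2 - 5*cos(3)/6.

Antiderivative: F(w) = -w*cos(2*w) + sin(2*w)/2 - 2*cos(2*w)/3; value = -7*cos(1)/6 + sin(3)/2 + sin(1)/2 - 5*cos(3)/6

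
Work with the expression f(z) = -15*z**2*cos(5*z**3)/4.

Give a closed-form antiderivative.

An antiderivative is F(z) = -sin(5*z**3)/4.

f matches the chain-rule pattern g'(h)*h' with inner function h(z) = 5*z**3; substituting u = h(z) collapses the integral.
Check: d/dz[-sin(5*z**3)/4] = -15*z**2*cos(5*z**3)/4 = f(z).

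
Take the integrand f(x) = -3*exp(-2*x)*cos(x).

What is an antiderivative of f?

For F(x) to be correct the identity F'(x) - f(x) = 0 must hold.
Check: d/dx[(-3*sin(x) + 6*cos(x))*exp(-2*x)/5] = -3*exp(-2*x)*cos(x) = f(x).

An antiderivative is F(x) = (-3*sin(x) + 6*cos(x))*exp(-2*x)/5.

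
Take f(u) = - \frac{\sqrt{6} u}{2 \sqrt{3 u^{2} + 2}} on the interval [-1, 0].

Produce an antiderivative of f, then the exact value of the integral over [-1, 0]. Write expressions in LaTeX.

f matches the chain-rule pattern g'(h)*h' with inner function h(u) = 2 u^{2} + \frac{4}{3}; substituting w = h(u) collapses the integral.
F(u) = - \frac{\sqrt{6} \sqrt{3 u^{2} + 2}}{6} is an antiderivative of f.
Check: d/du[- \frac{\sqrt{6} \sqrt{3 u^{2} + 2}}{6}] = - \frac{\sqrt{6} u}{2 \sqrt{3 u^{2} + 2}} = f(u).
F(0) = - \frac{\sqrt{3}}{3}; F(-1) = - \frac{\sqrt{30}}{6}.
Integral = F(0) - F(-1) = - \frac{\sqrt{3}}{3} + \frac{\sqrt{30}}{6}.

Antiderivative: F(u) = - \frac{\sqrt{6} \sqrt{3 u^{2} + 2}}{6}; value = - \frac{\sqrt{3}}{3} + \frac{\sqrt{30}}{6}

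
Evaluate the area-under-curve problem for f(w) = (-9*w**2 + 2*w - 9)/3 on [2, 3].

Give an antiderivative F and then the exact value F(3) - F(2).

An antiderivative F(w) passes only if d/dw[F] lands on f(w) exactly.
F(w) = -w**3 + w**2/3 - 3*w is an antiderivative of f.
Check: d/dw[-w**3 + w**2/3 - 3*w] = -3*w**2 + 2*w/3 - 3, which equals f(w).
F(3) = -33; F(2) = -38/3.
Integral = F(3) - F(2) = -61/3.

Antiderivative: F(w) = -w**3 + w**2/3 - 3*w; value = -61/3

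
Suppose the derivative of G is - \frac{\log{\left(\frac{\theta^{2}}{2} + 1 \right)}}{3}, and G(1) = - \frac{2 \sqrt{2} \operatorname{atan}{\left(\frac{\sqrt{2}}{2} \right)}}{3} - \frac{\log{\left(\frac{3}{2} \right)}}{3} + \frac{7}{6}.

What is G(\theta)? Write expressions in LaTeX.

G(\theta) = \frac{- 2 \theta \log{\left(\frac{\theta^{2}}{2} + 1 \right)} + 4 \theta - 4 \sqrt{2} \operatorname{atan}{\left(\frac{\sqrt{2} \theta}{2} \right)} + 3}{6}

Check a candidate G(\theta) by differentiating: d/d\theta[G] must match the given G'(\theta).
A general antiderivative is - \frac{\theta \log{\left(\frac{\theta^{2}}{2} + 1 \right)}}{3} + \frac{2 \theta}{3} - \frac{2 \sqrt{2} \operatorname{atan}{\left(\frac{\sqrt{2} \theta}{2} \right)}}{3} + C.
The condition gives C = - \frac{2 \sqrt{2} \operatorname{atan}{\left(\frac{\sqrt{2}}{2} \right)}}{3} - \frac{\log{\left(\frac{3}{2} \right)}}{3} + \frac{7}{6} - (- \frac{2 \sqrt{2} \operatorname{atan}{\left(\frac{\sqrt{2}}{2} \right)}}{3} - \frac{\log{\left(\frac{3}{2} \right)}}{3} + \frac{2}{3}) = \frac{1}{2}.
So G(\theta) = \frac{- 2 \theta \log{\left(\frac{\theta^{2}}{2} + 1 \right)} + 4 \theta - 4 \sqrt{2} \operatorname{atan}{\left(\frac{\sqrt{2} \theta}{2} \right)} + 3}{6}.
Check: d/d\theta[\frac{- 2 \theta \log{\left(\frac{\theta^{2}}{2} + 1 \right)} + 4 \theta - 4 \sqrt{2} \operatorname{atan}{\left(\frac{\sqrt{2} \theta}{2} \right)} + 3}{6}] = - \frac{\log{\left(\frac{\theta^{2}}{2} + 1 \right)}}{3} = G'(\theta).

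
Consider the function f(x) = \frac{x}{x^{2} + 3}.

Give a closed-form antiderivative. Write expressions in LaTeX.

An antiderivative is F(x) = \frac{\log{\left(2 x^{2} + 6 \right)}}{2}.

f matches the chain-rule pattern g'(h)*h' with inner function h(x) = 2 x^{2} + 6; substituting u = h(x) collapses the integral.
Check: d/dx[\frac{\log{\left(2 x^{2} + 6 \right)}}{2}] = \frac{x}{x^{2} + 3} = f(x).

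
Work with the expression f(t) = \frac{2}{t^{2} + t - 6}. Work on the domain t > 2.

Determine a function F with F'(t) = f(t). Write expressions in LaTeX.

Factor the denominator (\left(t - 2\right) \left(t + 3\right)) and decompose: f = - \frac{2}{5 \left(t + 3\right)} + \frac{2}{5 \left(t - 2\right)}; each piece integrates to a log, atan, or power term.
Check: d/dt[\frac{2 \left(\log{\left(t - 2 \right)} - \log{\left(t + 3 \right)}\right)}{5}] = \frac{2}{t^{2} + t - 6} = f(t).

An antiderivative is F(t) = \frac{2 \left(\log{\left(t - 2 \right)} - \log{\left(t + 3 \right)}\right)}{5}.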